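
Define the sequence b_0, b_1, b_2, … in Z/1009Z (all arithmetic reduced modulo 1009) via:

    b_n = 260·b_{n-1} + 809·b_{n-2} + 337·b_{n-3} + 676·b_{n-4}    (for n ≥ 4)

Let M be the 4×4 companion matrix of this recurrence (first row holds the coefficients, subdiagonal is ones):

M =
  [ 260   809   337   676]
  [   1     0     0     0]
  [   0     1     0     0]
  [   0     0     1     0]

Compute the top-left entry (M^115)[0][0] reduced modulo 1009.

(M^115)[0][0] is the top entry after applying M 115 times to the unit state (1, 0, 0, 0). Equivalently it is h_{118} for the auxiliary sequence (h_n) obeying the same recurrence with h_3 = 1 and h_i = 0 for 0 ≤ i < 3:
h_4 = 260·1 + 809·0 + 337·0 + 676·0 = 260
h_5 = 260·260 + 809·1 + 337·0 + 676·0 = 806
h_6 = 260·806 + 809·260 + 337·1 + 676·0 = 493
h_7 = 260·493 + 809·806 + 337·260 + 676·1 = 790
h_8 = 260·790 + 809·493 + 337·806 + 676·260 = 241
h_9 = 260·241 + 809·790 + 337·493 + 676·806 = 167
Continuing the recurrence:
  h_10 = 417;  h_11 = 121;  h_12 = 770;  h_13 = 596;  h_14 = 749;  h_15 = 109
  h_16 = 566;  h_17 = 712;  h_18 = 496;  h_19 = 754;  h_20 = 992;  h_21 = 852
  h_22 = 51;  h_23 = 748;  h_24 = 817;  h_25 = 109;  h_26 = 142;  h_27 = 1005
  h_28 = 599;  h_29 = 603;  h_30 = 454;  h_31 = 853;  h_32 = 527;  h_33 = 348
  h_34 = 279;  h_35 = 417;  h_36 = 459;  h_37 = 962;  h_38 = 106;  h_39 = 314
  h_40 = 726;  h_41 = 758;  h_42 = 311;  h_43 = 748;  h_44 = 672;  h_45 = 611
  h_46 = 434;  h_47 = 308;  h_48 = 636;  h_49 = 141;  h_50 = 913;  h_51 = 86
  h_52 = 387;  h_53 = 79;  h_54 = 54;  h_55 = 130;  h_56 = 463;  h_57 = 506
  h_58 = 212;  h_59 = 67;  h_60 = 444;  h_61 = 950;  h_62 = 202;  h_63 = 936
  h_64 = 919;  h_65 = 219;  h_66 = 226;  h_67 = 867;  h_68 = 464;  h_69 = 925
  h_70 = 372;  h_71 = 348;  h_72 = 754;  h_73 = 283;  h_74 = 936;  h_75 = 76
  h_76 = 738;  h_77 = 327;  h_78 = 458;  h_79 = 612;  h_80 = 577;  h_81 = 427
  h_82 = 918;  h_83 = 655;  h_84 = 7;  h_85 = 662;  h_86 = 1005;  h_87 = 927
  h_88 = 461;  h_89 = 231;  h_90 = 80;  h_91 = 868;  h_92 = 826;  h_93 = 278
  h_94 = 417;  h_95 = 769;  h_96 = 753;  h_97 = 134;  h_98 = 496;  h_99 = 962
  h_100 = 824;  h_101 = 83;  h_102 = 671;  h_103 = 176;  h_104 = 127;  h_105 = 562
  h_106 = 985;  h_107 = 757;  h_108 = 618;  h_109 = 711;  h_110 = 472;  h_111 = 272
  h_112 = 43;  h_113 = 161;  h_114 = 36;  h_115 = 966;  h_116 = 369
h_117 = 260·369 + 809·966 + 337·36 + 676·161 = 501
h_118 = 260·501 + 809·369 + 337·966 + 676·36 = 720

720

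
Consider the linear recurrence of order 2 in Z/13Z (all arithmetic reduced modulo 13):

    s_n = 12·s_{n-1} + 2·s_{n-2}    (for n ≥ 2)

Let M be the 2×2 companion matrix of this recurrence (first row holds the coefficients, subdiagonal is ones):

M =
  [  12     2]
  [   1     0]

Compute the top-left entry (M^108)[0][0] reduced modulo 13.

1

(M^108)[0][0] is the top entry after applying M 108 times to the unit state (1, 0). Equivalently it is h_{109} for the auxiliary sequence (h_n) obeying the same recurrence with h_1 = 1 and h_i = 0 for 0 ≤ i < 1:
h_2 = 12·1 + 2·0 = 12
h_3 = 12·12 + 2·1 = 3
h_4 = 12·3 + 2·12 = 8
h_5 = 12·8 + 2·3 = 11
h_6 = 12·11 + 2·8 = 5
h_7 = 12·5 + 2·11 = 4
h_8 = 12·4 + 2·5 = 6
h_9 = 12·6 + 2·4 = 2
h_10 = 12·2 + 2·6 = 10
h_11 = 12·10 + 2·2 = 7
h_12 = 12·7 + 2·10 = 0
h_13 = 12·0 + 2·7 = 1
(h_12, h_13) = (0, 1) = (h_0, h_1), so the sequence has period 12.
109 ≡ 1 (mod 12), hence h_109 = h_1 = 1.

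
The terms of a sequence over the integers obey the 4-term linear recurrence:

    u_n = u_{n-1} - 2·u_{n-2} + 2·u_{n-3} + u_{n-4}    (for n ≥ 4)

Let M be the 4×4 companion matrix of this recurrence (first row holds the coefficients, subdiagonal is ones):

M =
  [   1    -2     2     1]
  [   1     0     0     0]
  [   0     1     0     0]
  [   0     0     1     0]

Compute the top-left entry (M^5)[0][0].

5

(M^5)[0][0] is the top entry after applying M 5 times to the unit state (1, 0, 0, 0). Equivalently it is h_{8} for the auxiliary sequence (h_n) obeying the same recurrence with h_3 = 1 and h_i = 0 for 0 ≤ i < 3:
h_4 = 1·1 + -2·0 + 2·0 + 1·0 = 1
h_5 = 1·1 + -2·1 + 2·0 + 1·0 = -1
h_6 = 1·-1 + -2·1 + 2·1 + 1·0 = -1
h_7 = 1·-1 + -2·-1 + 2·1 + 1·1 = 4
h_8 = 1·4 + -2·-1 + 2·-1 + 1·1 = 5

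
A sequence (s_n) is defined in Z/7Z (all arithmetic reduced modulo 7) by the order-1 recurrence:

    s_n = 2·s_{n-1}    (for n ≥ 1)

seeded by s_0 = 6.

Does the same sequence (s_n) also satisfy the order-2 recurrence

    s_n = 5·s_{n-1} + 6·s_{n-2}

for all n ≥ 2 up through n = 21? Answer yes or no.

no

Terms s_0..s_21: 6, 5, 3, 6, 5, 3, 6, 5, 3, 6, 5, 3, 6, 5, 3, 6, 5, 3, 6, 5, 3, 6
n=2: candidate gives 5, actual s_2 = 3 ✗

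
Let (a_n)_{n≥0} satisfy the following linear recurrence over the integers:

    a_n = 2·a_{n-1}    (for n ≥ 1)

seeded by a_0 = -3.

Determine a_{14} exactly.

-49152

a_1 = 2·-3 = -6
a_2 = 2·-6 = -12
a_3 = 2·-12 = -24
a_4 = 2·-24 = -48
a_5 = 2·-48 = -96
a_6 = 2·-96 = -192
a_7 = 2·-192 = -384
a_8 = 2·-384 = -768
a_9 = 2·-768 = -1536
a_10 = 2·-1536 = -3072
a_11 = 2·-3072 = -6144
a_12 = 2·-6144 = -12288
a_13 = 2·-12288 = -24576
a_14 = 2·-24576 = -49152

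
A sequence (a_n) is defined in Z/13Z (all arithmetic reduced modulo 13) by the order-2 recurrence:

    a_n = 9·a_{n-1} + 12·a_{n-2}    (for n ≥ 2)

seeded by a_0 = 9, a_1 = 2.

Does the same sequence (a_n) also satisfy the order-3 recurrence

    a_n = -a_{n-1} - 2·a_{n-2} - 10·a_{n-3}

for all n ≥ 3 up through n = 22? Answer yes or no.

Terms a_0..a_22: 9, 2, 9, 1, 0, 12, 4, 11, 4, 12, 0, 1, 9, 2, 9, 1, 0, 12, 4, 11, 4, 12, 0
n=3: candidate gives 1, actual a_3 = 1 ✓
n=4: candidate gives 0, actual a_4 = 0 ✓
n=5: candidate gives 12, actual a_5 = 12 ✓
n=6: candidate gives 4, actual a_6 = 4 ✓
n=7: candidate gives 11, actual a_7 = 11 ✓
n=8: candidate gives 4, actual a_8 = 4 ✓
n=9: candidate gives 12, actual a_9 = 12 ✓
n=10: candidate gives 0, actual a_10 = 0 ✓
n=11: candidate gives 1, actual a_11 = 1 ✓
n=12: candidate gives 9, actual a_12 = 9 ✓
n=13: candidate gives 2, actual a_13 = 2 ✓
n=14: candidate gives 9, actual a_14 = 9 ✓
n=15: candidate gives 1, actual a_15 = 1 ✓
n=16: candidate gives 0, actual a_16 = 0 ✓
n=17: candidate gives 12, actual a_17 = 12 ✓
n=18: candidate gives 4, actual a_18 = 4 ✓
n=19: candidate gives 11, actual a_19 = 11 ✓
n=20: candidate gives 4, actual a_20 = 4 ✓
n=21: candidate gives 12, actual a_21 = 12 ✓
n=22: candidate gives 0, actual a_22 = 0 ✓

yes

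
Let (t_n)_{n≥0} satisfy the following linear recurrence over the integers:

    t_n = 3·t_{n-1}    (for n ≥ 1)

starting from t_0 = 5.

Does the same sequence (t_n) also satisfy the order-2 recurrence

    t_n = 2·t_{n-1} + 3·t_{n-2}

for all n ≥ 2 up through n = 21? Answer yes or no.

Terms t_0..t_21: 5, 15, 45, 135, 405, 1215, 3645, 10935, 32805, 98415, 295245, 885735, 2657205, 7971615, 23914845, 71744535, 215233605, 645700815, 1937102445, 5811307335, 17433922005, 52301766015
n=2: candidate gives 45, actual t_2 = 45 ✓
n=3: candidate gives 135, actual t_3 = 135 ✓
n=4: candidate gives 405, actual t_4 = 405 ✓
n=5: candidate gives 1215, actual t_5 = 1215 ✓
n=6: candidate gives 3645, actual t_6 = 3645 ✓
n=7: candidate gives 10935, actual t_7 = 10935 ✓
n=8: candidate gives 32805, actual t_8 = 32805 ✓
n=9: candidate gives 98415, actual t_9 = 98415 ✓
n=10: candidate gives 295245, actual t_10 = 295245 ✓
n=11: candidate gives 885735, actual t_11 = 885735 ✓
n=12: candidate gives 2657205, actual t_12 = 2657205 ✓
n=13: candidate gives 7971615, actual t_13 = 7971615 ✓
n=14: candidate gives 23914845, actual t_14 = 23914845 ✓
n=15: candidate gives 71744535, actual t_15 = 71744535 ✓
n=16: candidate gives 215233605, actual t_16 = 215233605 ✓
n=17: candidate gives 645700815, actual t_17 = 645700815 ✓
n=18: candidate gives 1937102445, actual t_18 = 1937102445 ✓
n=19: candidate gives 5811307335, actual t_19 = 5811307335 ✓
n=20: candidate gives 17433922005, actual t_20 = 17433922005 ✓
n=21: candidate gives 52301766015, actual t_21 = 52301766015 ✓

yes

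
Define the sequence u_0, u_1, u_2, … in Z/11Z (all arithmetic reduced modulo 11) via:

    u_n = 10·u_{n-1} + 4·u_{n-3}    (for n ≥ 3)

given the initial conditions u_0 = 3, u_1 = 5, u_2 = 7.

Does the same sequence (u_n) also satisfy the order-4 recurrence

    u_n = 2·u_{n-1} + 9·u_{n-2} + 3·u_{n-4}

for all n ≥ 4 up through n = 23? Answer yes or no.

Terms u_0..u_23: 3, 5, 7, 5, 4, 2, 7, 9, 10, 7, 7, 0, 6, 0, 0, 2, 9, 2, 6, 8, 0, 2, 8, 3
n=4: candidate gives 5, actual u_4 = 4 ✗

no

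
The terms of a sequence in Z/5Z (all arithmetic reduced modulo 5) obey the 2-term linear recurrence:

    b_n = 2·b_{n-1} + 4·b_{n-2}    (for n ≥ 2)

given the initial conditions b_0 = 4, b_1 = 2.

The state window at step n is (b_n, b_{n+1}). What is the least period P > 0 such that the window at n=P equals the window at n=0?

5

n=0: window = (4, 2)
n=1: window = (2, 0)
n=2: window = (0, 3)
n=3: window = (3, 1)
n=4: window = (1, 4)
n=5: window = (4, 2)
window at n=5 equals window at n=0 → period = 5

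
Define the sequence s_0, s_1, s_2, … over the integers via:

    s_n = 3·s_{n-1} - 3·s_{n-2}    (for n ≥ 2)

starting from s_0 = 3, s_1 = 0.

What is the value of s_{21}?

s_2 = 3·0 + -3·3 = -9
s_3 = 3·-9 + -3·0 = -27
s_4 = 3·-27 + -3·-9 = -54
s_5 = 3·-54 + -3·-27 = -81
s_6 = 3·-81 + -3·-54 = -81
s_7 = 3·-81 + -3·-81 = 0
s_8 = 3·0 + -3·-81 = 243
s_9 = 3·243 + -3·0 = 729
s_10 = 3·729 + -3·243 = 1458
s_11 = 3·1458 + -3·729 = 2187
s_12 = 3·2187 + -3·1458 = 2187
s_13 = 3·2187 + -3·2187 = 0
s_14 = 3·0 + -3·2187 = -6561
s_15 = 3·-6561 + -3·0 = -19683
s_16 = 3·-19683 + -3·-6561 = -39366
s_17 = 3·-39366 + -3·-19683 = -59049
s_18 = 3·-59049 + -3·-39366 = -59049
s_19 = 3·-59049 + -3·-59049 = 0
s_20 = 3·0 + -3·-59049 = 177147
s_21 = 3·177147 + -3·0 = 531441

531441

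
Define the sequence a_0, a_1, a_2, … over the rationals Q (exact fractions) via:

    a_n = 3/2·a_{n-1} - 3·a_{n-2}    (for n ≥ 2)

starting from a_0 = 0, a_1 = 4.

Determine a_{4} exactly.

a_2 = 3/2·4 + -3·0 = 6
a_3 = 3/2·6 + -3·4 = -3
a_4 = 3/2·-3 + -3·6 = -45/2

-45/2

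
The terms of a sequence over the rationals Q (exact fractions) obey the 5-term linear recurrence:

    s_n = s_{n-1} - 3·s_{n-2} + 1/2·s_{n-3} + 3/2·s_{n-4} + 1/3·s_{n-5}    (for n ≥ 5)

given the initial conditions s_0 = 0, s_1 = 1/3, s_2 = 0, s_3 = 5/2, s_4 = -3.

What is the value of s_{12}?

s_5 = 1·-3 + -3·5/2 + 1/2·0 + 3/2·1/3 + 1/3·0 = -10
s_6 = 1·-10 + -3·-3 + 1/2·5/2 + 3/2·0 + 1/3·1/3 = 13/36
s_7 = 1·13/36 + -3·-10 + 1/2·-3 + 3/2·5/2 + 1/3·0 = 587/18
s_8 = 1·587/18 + -3·13/36 + 1/2·-10 + 3/2·-3 + 1/3·5/2 = 823/36
s_9 = 1·823/36 + -3·587/18 + 1/2·13/36 + 3/2·-10 + 1/3·-3 = -2179/24
s_10 = 1·-2179/24 + -3·823/36 + 1/2·587/18 + 3/2·13/36 + 1/3·-10 = -5251/36
s_11 = 1·-5251/36 + -3·-2179/24 + 1/2·823/36 + 3/2·587/18 + 1/3·13/36 = 10097/54
s_12 = 1·10097/54 + -3·-5251/36 + 1/2·-2179/24 + 3/2·823/36 + 1/3·587/18 = 269711/432

269711/432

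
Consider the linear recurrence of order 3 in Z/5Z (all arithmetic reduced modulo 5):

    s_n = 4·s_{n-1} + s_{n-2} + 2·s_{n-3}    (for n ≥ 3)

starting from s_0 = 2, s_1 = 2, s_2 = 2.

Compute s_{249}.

s_3 = 4·2 + 1·2 + 2·2 = 4
s_4 = 4·4 + 1·2 + 2·2 = 2
s_5 = 4·2 + 1·4 + 2·2 = 1
s_6 = 4·1 + 1·2 + 2·4 = 4
s_7 = 4·4 + 1·1 + 2·2 = 1
s_8 = 4·1 + 1·4 + 2·1 = 0
Continuing the recurrence:
  s_9 = 4;  s_10 = 3;  s_11 = 1;  s_12 = 0;  s_13 = 2;  s_14 = 0
  s_15 = 2;  s_16 = 2;  s_17 = 0;  s_18 = 1;  s_19 = 3;  s_20 = 3
  s_21 = 2;  s_22 = 2;  s_23 = 1;  s_24 = 0;  s_25 = 0;  s_26 = 2
  s_27 = 3;  s_28 = 4;  s_29 = 3;  s_30 = 2;  s_31 = 4;  s_32 = 4
  s_33 = 4;  s_34 = 3;  s_35 = 4;  s_36 = 2;  s_37 = 3;  s_38 = 2
  s_39 = 0;  s_40 = 3;  s_41 = 1;  s_42 = 2;  s_43 = 0;  s_44 = 4
  s_45 = 0;  s_46 = 4;  s_47 = 4;  s_48 = 0;  s_49 = 2;  s_50 = 1
  s_51 = 1;  s_52 = 4;  s_53 = 4;  s_54 = 2;  s_55 = 0;  s_56 = 0
  s_57 = 4;  s_58 = 1;  s_59 = 3;  s_60 = 1;  s_61 = 4;  s_62 = 3
  s_63 = 3;  s_64 = 3;  s_65 = 1;  s_66 = 3;  s_67 = 4;  s_68 = 1
  s_69 = 4;  s_70 = 0;  s_71 = 1;  s_72 = 2;  s_73 = 4;  s_74 = 0
  s_75 = 3;  s_76 = 0;  s_77 = 3;  s_78 = 3;  s_79 = 0;  s_80 = 4
  s_81 = 2;  s_82 = 2;  s_83 = 3;  s_84 = 3;  s_85 = 4;  s_86 = 0
  s_87 = 0;  s_88 = 3;  s_89 = 2;  s_90 = 1;  s_91 = 2;  s_92 = 3
  s_93 = 1;  s_94 = 1;  s_95 = 1;  s_96 = 2;  s_97 = 1;  s_98 = 3
  s_99 = 2;  s_100 = 3;  s_101 = 0;  s_102 = 2;  s_103 = 4;  s_104 = 3
  s_105 = 0;  s_106 = 1;  s_107 = 0;  s_108 = 1;  s_109 = 1;  s_110 = 0
  s_111 = 3;  s_112 = 4;  s_113 = 4;  s_114 = 1;  s_115 = 1;  s_116 = 3
  s_117 = 0;  s_118 = 0;  s_119 = 1;  s_120 = 4;  s_121 = 2;  s_122 = 4
  s_123 = 1;  s_124 = 2;  s_125 = 2;  s_126 = 2;  s_127 = 4;  s_128 = 2
  s_129 = 1;  s_130 = 4;  s_131 = 1;  s_132 = 0;  s_133 = 4;  s_134 = 3
  s_135 = 1;  s_136 = 0;  s_137 = 2;  s_138 = 0;  s_139 = 2;  s_140 = 2
  s_141 = 0;  s_142 = 1;  s_143 = 3;  s_144 = 3;  s_145 = 2;  s_146 = 2
  s_147 = 1;  s_148 = 0;  s_149 = 0;  s_150 = 2;  s_151 = 3;  s_152 = 4
  s_153 = 3;  s_154 = 2;  s_155 = 4;  s_156 = 4;  s_157 = 4;  s_158 = 3
  s_159 = 4;  s_160 = 2;  s_161 = 3;  s_162 = 2;  s_163 = 0;  s_164 = 3
  s_165 = 1;  s_166 = 2;  s_167 = 0;  s_168 = 4;  s_169 = 0;  s_170 = 4
  s_171 = 4;  s_172 = 0;  s_173 = 2;  s_174 = 1;  s_175 = 1;  s_176 = 4
  s_177 = 4;  s_178 = 2;  s_179 = 0;  s_180 = 0;  s_181 = 4;  s_182 = 1
  s_183 = 3;  s_184 = 1;  s_185 = 4;  s_186 = 3;  s_187 = 3;  s_188 = 3
  s_189 = 1;  s_190 = 3;  s_191 = 4;  s_192 = 1;  s_193 = 4;  s_194 = 0
  s_195 = 1;  s_196 = 2;  s_197 = 4;  s_198 = 0;  s_199 = 3;  s_200 = 0
  s_201 = 3;  s_202 = 3;  s_203 = 0;  s_204 = 4;  s_205 = 2;  s_206 = 2
  s_207 = 3;  s_208 = 3;  s_209 = 4;  s_210 = 0;  s_211 = 0;  s_212 = 3
  s_213 = 2;  s_214 = 1;  s_215 = 2;  s_216 = 3;  s_217 = 1;  s_218 = 1
  s_219 = 1;  s_220 = 2;  s_221 = 1;  s_222 = 3;  s_223 = 2;  s_224 = 3
  s_225 = 0;  s_226 = 2;  s_227 = 4;  s_228 = 3;  s_229 = 0;  s_230 = 1
  s_231 = 0;  s_232 = 1;  s_233 = 1;  s_234 = 0;  s_235 = 3;  s_236 = 4
  s_237 = 4;  s_238 = 1;  s_239 = 1;  s_240 = 3;  s_241 = 0;  s_242 = 0
  s_243 = 1;  s_244 = 4;  s_245 = 2;  s_246 = 4;  s_247 = 1
s_248 = 4·1 + 1·4 + 2·2 = 2
s_249 = 4·2 + 1·1 + 2·4 = 2

2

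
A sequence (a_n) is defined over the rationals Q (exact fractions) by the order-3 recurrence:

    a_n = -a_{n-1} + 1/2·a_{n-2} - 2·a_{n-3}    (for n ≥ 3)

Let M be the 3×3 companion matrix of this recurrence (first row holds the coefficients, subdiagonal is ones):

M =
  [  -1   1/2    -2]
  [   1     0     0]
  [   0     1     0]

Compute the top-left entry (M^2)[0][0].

(M^2)[0][0] is the top entry after applying M 2 times to the unit state (1, 0, 0). Equivalently it is h_{4} for the auxiliary sequence (h_n) obeying the same recurrence with h_2 = 1 and h_i = 0 for 0 ≤ i < 2:
h_3 = -1·1 + 1/2·0 + -2·0 = -1
h_4 = -1·-1 + 1/2·1 + -2·0 = 3/2

3/2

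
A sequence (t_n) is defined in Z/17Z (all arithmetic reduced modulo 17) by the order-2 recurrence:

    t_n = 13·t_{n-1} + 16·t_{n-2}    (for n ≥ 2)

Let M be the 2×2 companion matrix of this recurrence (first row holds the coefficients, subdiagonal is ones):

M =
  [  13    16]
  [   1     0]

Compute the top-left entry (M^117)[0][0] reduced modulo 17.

(M^117)[0][0] is the top entry after applying M 117 times to the unit state (1, 0). Equivalently it is h_{118} for the auxiliary sequence (h_n) obeying the same recurrence with h_1 = 1 and h_i = 0 for 0 ≤ i < 1:
h_2 = 13·1 + 16·0 = 13
h_3 = 13·13 + 16·1 = 15
h_4 = 13·15 + 16·13 = 12
h_5 = 13·12 + 16·15 = 5
h_6 = 13·5 + 16·12 = 2
h_7 = 13·2 + 16·5 = 4
h_8 = 13·4 + 16·2 = 16
h_9 = 13·16 + 16·4 = 0
h_10 = 13·0 + 16·16 = 1
(h_9, h_10) = (0, 1) = (h_0, h_1), so the sequence has period 9.
118 ≡ 1 (mod 9), hence h_118 = h_1 = 1.

1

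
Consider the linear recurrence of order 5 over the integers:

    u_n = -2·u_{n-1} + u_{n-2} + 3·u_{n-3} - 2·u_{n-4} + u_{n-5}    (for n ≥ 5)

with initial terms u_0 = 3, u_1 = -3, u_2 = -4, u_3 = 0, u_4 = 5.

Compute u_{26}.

u_5 = -2·5 + 1·0 + 3·-4 + -2·-3 + 1·3 = -13
u_6 = -2·-13 + 1·5 + 3·0 + -2·-4 + 1·-3 = 36
u_7 = -2·36 + 1·-13 + 3·5 + -2·0 + 1·-4 = -74
u_8 = -2·-74 + 1·36 + 3·-13 + -2·5 + 1·0 = 135
u_9 = -2·135 + 1·-74 + 3·36 + -2·-13 + 1·5 = -205
u_10 = -2·-205 + 1·135 + 3·-74 + -2·36 + 1·-13 = 238
u_11 = -2·238 + 1·-205 + 3·135 + -2·-74 + 1·36 = -92
u_12 = -2·-92 + 1·238 + 3·-205 + -2·135 + 1·-74 = -537
u_13 = -2·-537 + 1·-92 + 3·238 + -2·-205 + 1·135 = 2241
u_14 = -2·2241 + 1·-537 + 3·-92 + -2·238 + 1·-205 = -5976
u_15 = -2·-5976 + 1·2241 + 3·-537 + -2·-92 + 1·238 = 13004
u_16 = -2·13004 + 1·-5976 + 3·2241 + -2·-537 + 1·-92 = -24279
u_17 = -2·-24279 + 1·13004 + 3·-5976 + -2·2241 + 1·-537 = 38615
u_18 = -2·38615 + 1·-24279 + 3·13004 + -2·-5976 + 1·2241 = -48304
u_19 = -2·-48304 + 1·38615 + 3·-24279 + -2·13004 + 1·-5976 = 30402
u_20 = -2·30402 + 1·-48304 + 3·38615 + -2·-24279 + 1·13004 = 68299
u_21 = -2·68299 + 1·30402 + 3·-48304 + -2·38615 + 1·-24279 = -352617
u_22 = -2·-352617 + 1·68299 + 3·30402 + -2·-48304 + 1·38615 = 999962
u_23 = -2·999962 + 1·-352617 + 3·68299 + -2·30402 + 1·-48304 = -2256752
u_24 = -2·-2256752 + 1·999962 + 3·-352617 + -2·68299 + 1·30402 = 4349419
u_25 = -2·4349419 + 1·-2256752 + 3·999962 + -2·-352617 + 1·68299 = -7182171
u_26 = -2·-7182171 + 1·4349419 + 3·-2256752 + -2·999962 + 1·-352617 = 9590964

9590964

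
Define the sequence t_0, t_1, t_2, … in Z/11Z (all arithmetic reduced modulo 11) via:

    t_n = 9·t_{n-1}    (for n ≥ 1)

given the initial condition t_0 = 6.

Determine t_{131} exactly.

t_1 = 9·6 = 10
t_2 = 9·10 = 2
t_3 = 9·2 = 7
t_4 = 9·7 = 8
t_5 = 9·8 = 6
(t_5) = (6) = (t_0), so the sequence has period 5.
131 ≡ 1 (mod 5), hence t_131 = t_1 = 10.

10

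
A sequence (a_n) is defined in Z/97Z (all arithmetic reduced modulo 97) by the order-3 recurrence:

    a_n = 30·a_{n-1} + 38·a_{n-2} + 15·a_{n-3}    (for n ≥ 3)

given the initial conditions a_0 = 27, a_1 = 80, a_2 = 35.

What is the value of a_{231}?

87

a_3 = 30·35 + 38·80 + 15·27 = 33
a_4 = 30·33 + 38·35 + 15·80 = 28
a_5 = 30·28 + 38·33 + 15·35 = 0
a_6 = 30·0 + 38·28 + 15·33 = 7
a_7 = 30·7 + 38·0 + 15·28 = 48
a_8 = 30·48 + 38·7 + 15·0 = 57
Continuing the recurrence:
  a_9 = 50;  a_10 = 21;  a_11 = 87;  a_12 = 84;  a_13 = 30;  a_14 = 62
  a_15 = 89;  a_16 = 44;  a_17 = 6;  a_18 = 83;  a_19 = 80;  a_20 = 18
  a_21 = 72;  a_22 = 67;  a_23 = 69;  a_24 = 70;  a_25 = 4;  a_26 = 32
  a_27 = 28;  a_28 = 79;  a_29 = 34;  a_30 = 77;  a_31 = 34;  a_32 = 91
  a_33 = 36;  a_34 = 4;  a_35 = 40;  a_36 = 49;  a_37 = 43;  a_38 = 66
  a_39 = 81;  a_40 = 54;  a_41 = 62;  a_42 = 83;  a_43 = 30;  a_44 = 37
  a_45 = 3;  a_46 = 6;  a_47 = 73;  a_48 = 38;  a_49 = 27;  a_50 = 51
  a_51 = 22;  a_52 = 93;  a_53 = 26;  a_54 = 85;  a_55 = 83;  a_56 = 96
  a_57 = 34;  a_58 = 93;  a_59 = 90;  a_60 = 51;  a_61 = 40;  a_62 = 26
  a_63 = 58;  a_64 = 30;  a_65 = 2;  a_66 = 33;  a_67 = 61;  a_68 = 10
  a_69 = 9;  a_70 = 13;  a_71 = 9;  a_72 = 26;  a_73 = 56;  a_74 = 87
  a_75 = 84;  a_76 = 70;  a_77 = 1;  a_78 = 70;  a_79 = 84;  a_80 = 54
  a_81 = 42;  a_82 = 13;  a_83 = 80;  a_84 = 32;  a_85 = 24;  a_86 = 32
  a_87 = 24;  a_88 = 65;  a_89 = 44;  a_90 = 76;  a_91 = 77;  a_92 = 38
  a_93 = 65;  a_94 = 87;  a_95 = 24;  a_96 = 54;  a_97 = 54;  a_98 = 55
  a_99 = 50;  a_100 = 35;  a_101 = 89;  a_102 = 94;  a_103 = 34;  a_104 = 10
  a_105 = 92;  a_106 = 61;  a_107 = 44;  a_108 = 71;  a_109 = 61;  a_110 = 47
  a_111 = 40;  a_112 = 21;  a_113 = 42;  a_114 = 39;  a_115 = 74;  a_116 = 64
  a_117 = 79;  a_118 = 92;  a_119 = 29;  a_120 = 22;  a_121 = 38;  a_122 = 83
  a_123 = 93;  a_124 = 15;  a_125 = 88;  a_126 = 46;  a_127 = 2;  a_128 = 24
  a_129 = 31;  a_130 = 29;  a_131 = 80;  a_132 = 87;  a_133 = 71;  a_134 = 40
  a_135 = 62;  a_136 = 80;  a_137 = 21;  a_138 = 41;  a_139 = 27;  a_140 = 64
  a_141 = 69;  a_142 = 57;  a_143 = 54;  a_144 = 68;  a_145 = 0;  a_146 = 96
  a_147 = 20;  a_148 = 77;  a_149 = 48;  a_150 = 10;  a_151 = 78;  a_152 = 45
  a_153 = 2;  a_154 = 30;  a_155 = 2;  a_156 = 66;  a_157 = 81;  a_158 = 21
  a_159 = 42;  a_160 = 72;  a_161 = 94;  a_162 = 75;  a_163 = 15;  a_164 = 54
  a_165 = 17;  a_166 = 71;  a_167 = 94;  a_168 = 50;  a_169 = 26;  a_170 = 16
  a_171 = 84;  a_172 = 26;  a_173 = 41;  a_174 = 83;  a_175 = 73;  a_176 = 42
  a_177 = 41;  a_178 = 41;  a_179 = 23;  a_180 = 50;  a_181 = 79;  a_182 = 56
  a_183 = 0;  a_184 = 15;  a_185 = 29;  a_186 = 82;  a_187 = 4;  a_188 = 82
  a_189 = 59;  a_190 = 96;  a_191 = 47;  a_192 = 26;  a_193 = 29;  a_194 = 41
  a_195 = 6;  a_196 = 39;  a_197 = 73;  a_198 = 76;  a_199 = 13;  a_200 = 8
  a_201 = 31;  a_202 = 71;  a_203 = 33;  a_204 = 79;  a_205 = 33;  a_206 = 25
  a_207 = 85;  a_208 = 18;  a_209 = 71;  a_210 = 15;  a_211 = 23;  a_212 = 94
  a_213 = 39;  a_214 = 43;  a_215 = 11;  a_216 = 27;  a_217 = 30;  a_218 = 54
  a_219 = 61;  a_220 = 64;  a_221 = 4;  a_222 = 72;  a_223 = 71;  a_224 = 76
  a_225 = 44;  a_226 = 35;  a_227 = 79;  a_228 = 92;  a_229 = 79
a_230 = 30·79 + 38·92 + 15·79 = 67
a_231 = 30·67 + 38·79 + 15·92 = 87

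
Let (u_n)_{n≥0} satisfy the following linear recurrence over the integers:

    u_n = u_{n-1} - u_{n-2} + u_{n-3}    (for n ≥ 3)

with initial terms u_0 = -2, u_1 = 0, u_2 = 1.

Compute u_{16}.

u_3 = 1·1 + -1·0 + 1·-2 = -1
u_4 = 1·-1 + -1·1 + 1·0 = -2
u_5 = 1·-2 + -1·-1 + 1·1 = 0
u_6 = 1·0 + -1·-2 + 1·-1 = 1
(u_4, u_5, u_6) = (-2, 0, 1) = (u_0, u_1, u_2), so the sequence has period 4.
16 ≡ 0 (mod 4), hence u_16 = u_0 = -2.

-2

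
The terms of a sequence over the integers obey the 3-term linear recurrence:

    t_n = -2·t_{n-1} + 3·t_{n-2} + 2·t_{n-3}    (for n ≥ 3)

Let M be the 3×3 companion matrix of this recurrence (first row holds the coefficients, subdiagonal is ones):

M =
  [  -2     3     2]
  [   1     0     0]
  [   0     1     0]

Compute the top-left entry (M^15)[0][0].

-4570810

(M^15)[0][0] is the top entry after applying M 15 times to the unit state (1, 0, 0). Equivalently it is h_{17} for the auxiliary sequence (h_n) obeying the same recurrence with h_2 = 1 and h_i = 0 for 0 ≤ i < 2:
h_3 = -2·1 + 3·0 + 2·0 = -2
h_4 = -2·-2 + 3·1 + 2·0 = 7
h_5 = -2·7 + 3·-2 + 2·1 = -18
h_6 = -2·-18 + 3·7 + 2·-2 = 53
h_7 = -2·53 + 3·-18 + 2·7 = -146
h_8 = -2·-146 + 3·53 + 2·-18 = 415
h_9 = -2·415 + 3·-146 + 2·53 = -1162
h_10 = -2·-1162 + 3·415 + 2·-146 = 3277
h_11 = -2·3277 + 3·-1162 + 2·415 = -9210
h_12 = -2·-9210 + 3·3277 + 2·-1162 = 25927
h_13 = -2·25927 + 3·-9210 + 2·3277 = -72930
h_14 = -2·-72930 + 3·25927 + 2·-9210 = 205221
h_15 = -2·205221 + 3·-72930 + 2·25927 = -577378
h_16 = -2·-577378 + 3·205221 + 2·-72930 = 1624559
h_17 = -2·1624559 + 3·-577378 + 2·205221 = -4570810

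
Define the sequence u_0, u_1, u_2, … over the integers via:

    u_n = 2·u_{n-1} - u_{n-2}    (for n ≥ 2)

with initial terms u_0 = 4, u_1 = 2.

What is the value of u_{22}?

u_2 = 2·2 + -1·4 = 0
u_3 = 2·0 + -1·2 = -2
u_4 = 2·-2 + -1·0 = -4
u_5 = 2·-4 + -1·-2 = -6
u_6 = 2·-6 + -1·-4 = -8
u_7 = 2·-8 + -1·-6 = -10
u_8 = 2·-10 + -1·-8 = -12
u_9 = 2·-12 + -1·-10 = -14
u_10 = 2·-14 + -1·-12 = -16
u_11 = 2·-16 + -1·-14 = -18
u_12 = 2·-18 + -1·-16 = -20
u_13 = 2·-20 + -1·-18 = -22
u_14 = 2·-22 + -1·-20 = -24
u_15 = 2·-24 + -1·-22 = -26
u_16 = 2·-26 + -1·-24 = -28
u_17 = 2·-28 + -1·-26 = -30
u_18 = 2·-30 + -1·-28 = -32
u_19 = 2·-32 + -1·-30 = -34
u_20 = 2·-34 + -1·-32 = -36
u_21 = 2·-36 + -1·-34 = -38
u_22 = 2·-38 + -1·-36 = -40

-40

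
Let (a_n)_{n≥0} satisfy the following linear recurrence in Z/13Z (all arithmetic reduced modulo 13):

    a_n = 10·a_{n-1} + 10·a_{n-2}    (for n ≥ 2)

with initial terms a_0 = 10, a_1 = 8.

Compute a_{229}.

8

a_2 = 10·8 + 10·10 = 11
a_3 = 10·11 + 10·8 = 8
a_4 = 10·8 + 10·11 = 8
a_5 = 10·8 + 10·8 = 4
a_6 = 10·4 + 10·8 = 3
a_7 = 10·3 + 10·4 = 5
a_8 = 10·5 + 10·3 = 2
a_9 = 10·2 + 10·5 = 5
a_10 = 10·5 + 10·2 = 5
a_11 = 10·5 + 10·5 = 9
a_12 = 10·9 + 10·5 = 10
a_13 = 10·10 + 10·9 = 8
(a_12, a_13) = (10, 8) = (a_0, a_1), so the sequence has period 12.
229 ≡ 1 (mod 12), hence a_229 = a_1 = 8.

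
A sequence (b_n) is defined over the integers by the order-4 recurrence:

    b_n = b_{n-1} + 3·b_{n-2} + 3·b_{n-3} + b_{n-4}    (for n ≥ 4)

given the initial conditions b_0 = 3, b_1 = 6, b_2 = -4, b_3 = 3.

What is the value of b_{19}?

15271668

b_4 = 1·3 + 3·-4 + 3·6 + 1·3 = 12
b_5 = 1·12 + 3·3 + 3·-4 + 1·6 = 15
b_6 = 1·15 + 3·12 + 3·3 + 1·-4 = 56
b_7 = 1·56 + 3·15 + 3·12 + 1·3 = 140
b_8 = 1·140 + 3·56 + 3·15 + 1·12 = 365
b_9 = 1·365 + 3·140 + 3·56 + 1·15 = 968
b_10 = 1·968 + 3·365 + 3·140 + 1·56 = 2539
b_11 = 1·2539 + 3·968 + 3·365 + 1·140 = 6678
b_12 = 1·6678 + 3·2539 + 3·968 + 1·365 = 17564
b_13 = 1·17564 + 3·6678 + 3·2539 + 1·968 = 46183
b_14 = 1·46183 + 3·17564 + 3·6678 + 1·2539 = 121448
b_15 = 1·121448 + 3·46183 + 3·17564 + 1·6678 = 319367
b_16 = 1·319367 + 3·121448 + 3·46183 + 1·17564 = 839824
b_17 = 1·839824 + 3·319367 + 3·121448 + 1·46183 = 2208452
b_18 = 1·2208452 + 3·839824 + 3·319367 + 1·121448 = 5807473
b_19 = 1·5807473 + 3·2208452 + 3·839824 + 1·319367 = 15271668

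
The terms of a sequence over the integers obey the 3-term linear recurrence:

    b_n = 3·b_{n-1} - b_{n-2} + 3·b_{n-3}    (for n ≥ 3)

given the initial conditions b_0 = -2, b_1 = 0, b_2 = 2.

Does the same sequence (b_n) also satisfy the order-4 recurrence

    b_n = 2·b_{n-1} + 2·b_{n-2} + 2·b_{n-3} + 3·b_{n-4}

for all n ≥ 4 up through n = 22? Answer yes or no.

yes

Terms b_0..b_22: -2, 0, 2, 0, -2, 0, 2, 0, -2, 0, 2, 0, -2, 0, 2, 0, -2, 0, 2, 0, -2, 0, 2
n=4: candidate gives -2, actual b_4 = -2 ✓
n=5: candidate gives 0, actual b_5 = 0 ✓
n=6: candidate gives 2, actual b_6 = 2 ✓
n=7: candidate gives 0, actual b_7 = 0 ✓
n=8: candidate gives -2, actual b_8 = -2 ✓
n=9: candidate gives 0, actual b_9 = 0 ✓
n=10: candidate gives 2, actual b_10 = 2 ✓
n=11: candidate gives 0, actual b_11 = 0 ✓
n=12: candidate gives -2, actual b_12 = -2 ✓
n=13: candidate gives 0, actual b_13 = 0 ✓
n=14: candidate gives 2, actual b_14 = 2 ✓
n=15: candidate gives 0, actual b_15 = 0 ✓
n=16: candidate gives -2, actual b_16 = -2 ✓
n=17: candidate gives 0, actual b_17 = 0 ✓
n=18: candidate gives 2, actual b_18 = 2 ✓
n=19: candidate gives 0, actual b_19 = 0 ✓
n=20: candidate gives -2, actual b_20 = -2 ✓
n=21: candidate gives 0, actual b_21 = 0 ✓
n=22: candidate gives 2, actual b_22 = 2 ✓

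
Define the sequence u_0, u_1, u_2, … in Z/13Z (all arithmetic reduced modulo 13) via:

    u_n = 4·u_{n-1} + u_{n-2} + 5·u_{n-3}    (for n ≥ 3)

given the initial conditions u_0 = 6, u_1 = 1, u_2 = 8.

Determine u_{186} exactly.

u_3 = 4·8 + 1·1 + 5·6 = 11
u_4 = 4·11 + 1·8 + 5·1 = 5
u_5 = 4·5 + 1·11 + 5·8 = 6
u_6 = 4·6 + 1·5 + 5·11 = 6
u_7 = 4·6 + 1·6 + 5·5 = 3
u_8 = 4·3 + 1·6 + 5·6 = 9
Continuing the recurrence:
  u_9 = 4;  u_10 = 1;  u_11 = 1;  u_12 = 12;  u_13 = 2;  u_14 = 12
  u_15 = 6;  u_16 = 7;  u_17 = 3;  u_18 = 10;  u_19 = 0;  u_20 = 12
  u_21 = 7;  u_22 = 1;  u_23 = 6;  u_24 = 8;  u_25 = 4;  u_26 = 2
  u_27 = 0;  u_28 = 9;  u_29 = 7;  u_30 = 11;  u_31 = 5;  u_32 = 1
  u_33 = 12;  u_34 = 9;  u_35 = 1;  u_36 = 8;  u_37 = 0;  u_38 = 0
  u_39 = 1;  u_40 = 4;  u_41 = 4;  u_42 = 12;  u_43 = 7;  u_44 = 8
  u_45 = 8;  u_46 = 10;  u_47 = 10;  u_48 = 12;  u_49 = 4;  u_50 = 0
  u_51 = 12;  u_52 = 3;  u_53 = 11;  u_54 = 3;  u_55 = 12;  u_56 = 2
  u_57 = 9;  u_58 = 7;  u_59 = 8;  u_60 = 6;  u_61 = 2;  u_62 = 2
  u_63 = 1;  u_64 = 3;  u_65 = 10;  u_66 = 9;  u_67 = 9;  u_68 = 4
  u_69 = 5;  u_70 = 4;  u_71 = 2;  u_72 = 11;  u_73 = 1;  u_74 = 12
  u_75 = 0;  u_76 = 4;  u_77 = 11;  u_78 = 9;  u_79 = 2;  u_80 = 7
  u_81 = 10;  u_82 = 5;  u_83 = 0;  u_84 = 3;  u_85 = 11;  u_86 = 8
  u_87 = 6;  u_88 = 9;  u_89 = 4;  u_90 = 3;  u_91 = 9;  u_92 = 7
  u_93 = 0;  u_94 = 0;  u_95 = 9;  u_96 = 10;  u_97 = 10;  u_98 = 4
  u_99 = 11;  u_100 = 7;  u_101 = 7;  u_102 = 12;  u_103 = 12;  u_104 = 4
  u_105 = 10;  u_106 = 0;  u_107 = 4;  u_108 = 1;  u_109 = 8;  u_110 = 1
  u_111 = 4;  u_112 = 5;  u_113 = 3;  u_114 = 11;  u_115 = 7;  u_116 = 2
  u_117 = 5;  u_118 = 5;  u_119 = 9;  u_120 = 1;  u_121 = 12;  u_122 = 3
  u_123 = 3;  u_124 = 10;  u_125 = 6;  u_126 = 10;  u_127 = 5;  u_128 = 8
  u_129 = 9;  u_130 = 4;  u_131 = 0;  u_132 = 10;  u_133 = 8;  u_134 = 3
  u_135 = 5;  u_136 = 11;  u_137 = 12;  u_138 = 6;  u_139 = 0;  u_140 = 1
  u_141 = 8;  u_142 = 7;  u_143 = 2;  u_144 = 3;  u_145 = 10;  u_146 = 1
  u_147 = 3;  u_148 = 11;  u_149 = 0;  u_150 = 0;  u_151 = 3;  u_152 = 12
  u_153 = 12;  u_154 = 10;  u_155 = 8;  u_156 = 11;  u_157 = 11;  u_158 = 4
  u_159 = 4;  u_160 = 10;  u_161 = 12;  u_162 = 0;  u_163 = 10;  u_164 = 9
  u_165 = 7;  u_166 = 9;  u_167 = 10;  u_168 = 6;  u_169 = 1;  u_170 = 8
  u_171 = 11;  u_172 = 5;  u_173 = 6;  u_174 = 6;  u_175 = 3;  u_176 = 9
  u_177 = 4;  u_178 = 1;  u_179 = 1;  u_180 = 12;  u_181 = 2;  u_182 = 12
  u_183 = 6;  u_184 = 7
u_185 = 4·7 + 1·6 + 5·12 = 3
u_186 = 4·3 + 1·7 + 5·6 = 10

10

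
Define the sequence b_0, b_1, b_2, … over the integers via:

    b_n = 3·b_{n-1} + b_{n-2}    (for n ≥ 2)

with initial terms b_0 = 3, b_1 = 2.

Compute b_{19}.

5826046178

b_2 = 3·2 + 1·3 = 9
b_3 = 3·9 + 1·2 = 29
b_4 = 3·29 + 1·9 = 96
b_5 = 3·96 + 1·29 = 317
b_6 = 3·317 + 1·96 = 1047
b_7 = 3·1047 + 1·317 = 3458
b_8 = 3·3458 + 1·1047 = 11421
b_9 = 3·11421 + 1·3458 = 37721
b_10 = 3·37721 + 1·11421 = 124584
b_11 = 3·124584 + 1·37721 = 411473
b_12 = 3·411473 + 1·124584 = 1359003
b_13 = 3·1359003 + 1·411473 = 4488482
b_14 = 3·4488482 + 1·1359003 = 14824449
b_15 = 3·14824449 + 1·4488482 = 48961829
b_16 = 3·48961829 + 1·14824449 = 161709936
b_17 = 3·161709936 + 1·48961829 = 534091637
b_18 = 3·534091637 + 1·161709936 = 1763984847
b_19 = 3·1763984847 + 1·534091637 = 5826046178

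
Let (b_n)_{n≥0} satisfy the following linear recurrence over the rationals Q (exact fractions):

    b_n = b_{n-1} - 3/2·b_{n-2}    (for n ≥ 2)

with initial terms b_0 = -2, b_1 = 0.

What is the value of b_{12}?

69/32

b_2 = 1·0 + -3/2·-2 = 3
b_3 = 1·3 + -3/2·0 = 3
b_4 = 1·3 + -3/2·3 = -3/2
b_5 = 1·-3/2 + -3/2·3 = -6
b_6 = 1·-6 + -3/2·-3/2 = -15/4
b_7 = 1·-15/4 + -3/2·-6 = 21/4
b_8 = 1·21/4 + -3/2·-15/4 = 87/8
b_9 = 1·87/8 + -3/2·21/4 = 3
b_10 = 1·3 + -3/2·87/8 = -213/16
b_11 = 1·-213/16 + -3/2·3 = -285/16
b_12 = 1·-285/16 + -3/2·-213/16 = 69/32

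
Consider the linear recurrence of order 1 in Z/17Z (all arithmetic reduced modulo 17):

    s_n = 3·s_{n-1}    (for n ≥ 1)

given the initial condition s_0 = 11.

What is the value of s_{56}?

s_1 = 3·11 = 16
s_2 = 3·16 = 14
s_3 = 3·14 = 8
s_4 = 3·8 = 7
s_5 = 3·7 = 4
s_6 = 3·4 = 12
s_7 = 3·12 = 2
s_8 = 3·2 = 6
s_9 = 3·6 = 1
s_10 = 3·1 = 3
s_11 = 3·3 = 9
s_12 = 3·9 = 10
s_13 = 3·10 = 13
s_14 = 3·13 = 5
s_15 = 3·5 = 15
s_16 = 3·15 = 11
(s_16) = (11) = (s_0), so the sequence has period 16.
56 ≡ 8 (mod 16), hence s_56 = s_8 = 6.

6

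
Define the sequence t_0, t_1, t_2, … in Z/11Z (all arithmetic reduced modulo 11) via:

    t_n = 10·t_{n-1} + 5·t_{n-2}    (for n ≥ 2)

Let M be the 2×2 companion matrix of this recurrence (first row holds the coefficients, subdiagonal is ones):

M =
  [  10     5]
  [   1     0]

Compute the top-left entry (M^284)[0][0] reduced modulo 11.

(M^284)[0][0] is the top entry after applying M 284 times to the unit state (1, 0). Equivalently it is h_{285} for the auxiliary sequence (h_n) obeying the same recurrence with h_1 = 1 and h_i = 0 for 0 ≤ i < 1:
h_2 = 10·1 + 5·0 = 10
h_3 = 10·10 + 5·1 = 6
h_4 = 10·6 + 5·10 = 0
h_5 = 10·0 + 5·6 = 8
h_6 = 10·8 + 5·0 = 3
h_7 = 10·3 + 5·8 = 4
h_8 = 10·4 + 5·3 = 0
h_9 = 10·0 + 5·4 = 9
h_10 = 10·9 + 5·0 = 2
h_11 = 10·2 + 5·9 = 10
h_12 = 10·10 + 5·2 = 0
h_13 = 10·0 + 5·10 = 6
h_14 = 10·6 + 5·0 = 5
h_15 = 10·5 + 5·6 = 3
h_16 = 10·3 + 5·5 = 0
h_17 = 10·0 + 5·3 = 4
h_18 = 10·4 + 5·0 = 7
h_19 = 10·7 + 5·4 = 2
h_20 = 10·2 + 5·7 = 0
h_21 = 10·0 + 5·2 = 10
h_22 = 10·10 + 5·0 = 1
h_23 = 10·1 + 5·10 = 5
h_24 = 10·5 + 5·1 = 0
h_25 = 10·0 + 5·5 = 3
h_26 = 10·3 + 5·0 = 8
h_27 = 10·8 + 5·3 = 7
h_28 = 10·7 + 5·8 = 0
h_29 = 10·0 + 5·7 = 2
h_30 = 10·2 + 5·0 = 9
h_31 = 10·9 + 5·2 = 1
h_32 = 10·1 + 5·9 = 0
h_33 = 10·0 + 5·1 = 5
h_34 = 10·5 + 5·0 = 6
h_35 = 10·6 + 5·5 = 8
h_36 = 10·8 + 5·6 = 0
h_37 = 10·0 + 5·8 = 7
h_38 = 10·7 + 5·0 = 4
h_39 = 10·4 + 5·7 = 9
h_40 = 10·9 + 5·4 = 0
h_41 = 10·0 + 5·9 = 1
(h_40, h_41) = (0, 1) = (h_0, h_1), so the sequence has period 40.
285 ≡ 5 (mod 40), hence h_285 = h_5 = 8.

8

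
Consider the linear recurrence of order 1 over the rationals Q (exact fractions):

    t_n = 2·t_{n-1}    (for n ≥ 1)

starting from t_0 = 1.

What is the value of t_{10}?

1024

t_1 = 2·1 = 2
t_2 = 2·2 = 4
t_3 = 2·4 = 8
t_4 = 2·8 = 16
t_5 = 2·16 = 32
t_6 = 2·32 = 64
t_7 = 2·64 = 128
t_8 = 2·128 = 256
t_9 = 2·256 = 512
t_10 = 2·512 = 1024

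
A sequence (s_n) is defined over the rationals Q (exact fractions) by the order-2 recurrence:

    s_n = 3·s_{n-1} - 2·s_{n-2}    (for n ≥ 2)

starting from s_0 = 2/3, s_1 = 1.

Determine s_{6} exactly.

65/3

s_2 = 3·1 + -2·2/3 = 5/3
s_3 = 3·5/3 + -2·1 = 3
s_4 = 3·3 + -2·5/3 = 17/3
s_5 = 3·17/3 + -2·3 = 11
s_6 = 3·11 + -2·17/3 = 65/3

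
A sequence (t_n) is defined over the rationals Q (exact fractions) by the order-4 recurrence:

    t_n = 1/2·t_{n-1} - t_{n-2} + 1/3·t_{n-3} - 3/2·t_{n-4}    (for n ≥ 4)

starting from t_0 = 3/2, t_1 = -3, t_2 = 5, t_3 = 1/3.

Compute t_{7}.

-1207/288

t_4 = 1/2·1/3 + -1·5 + 1/3·-3 + -3/2·3/2 = -97/12
t_5 = 1/2·-97/12 + -1·1/3 + 1/3·5 + -3/2·-3 = 43/24
t_6 = 1/2·43/24 + -1·-97/12 + 1/3·1/3 + -3/2·5 = 229/144
t_7 = 1/2·229/144 + -1·43/24 + 1/3·-97/12 + -3/2·1/3 = -1207/288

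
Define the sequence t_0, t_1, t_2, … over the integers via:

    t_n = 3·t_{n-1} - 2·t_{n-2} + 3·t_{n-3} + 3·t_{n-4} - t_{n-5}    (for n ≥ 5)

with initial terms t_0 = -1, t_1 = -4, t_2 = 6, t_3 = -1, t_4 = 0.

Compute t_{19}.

22265205

t_5 = 3·0 + -2·-1 + 3·6 + 3·-4 + -1·-1 = 9
t_6 = 3·9 + -2·0 + 3·-1 + 3·6 + -1·-4 = 46
t_7 = 3·46 + -2·9 + 3·0 + 3·-1 + -1·6 = 111
t_8 = 3·111 + -2·46 + 3·9 + 3·0 + -1·-1 = 269
t_9 = 3·269 + -2·111 + 3·46 + 3·9 + -1·0 = 750
t_10 = 3·750 + -2·269 + 3·111 + 3·46 + -1·9 = 2174
t_11 = 3·2174 + -2·750 + 3·269 + 3·111 + -1·46 = 6116
t_12 = 3·6116 + -2·2174 + 3·750 + 3·269 + -1·111 = 16946
t_13 = 3·16946 + -2·6116 + 3·2174 + 3·750 + -1·269 = 47109
t_14 = 3·47109 + -2·16946 + 3·6116 + 3·2174 + -1·750 = 131555
t_15 = 3·131555 + -2·47109 + 3·16946 + 3·6116 + -1·2174 = 367459
t_16 = 3·367459 + -2·131555 + 3·47109 + 3·16946 + -1·6116 = 1025316
t_17 = 3·1025316 + -2·367459 + 3·131555 + 3·47109 + -1·16946 = 2860076
t_18 = 3·2860076 + -2·1025316 + 3·367459 + 3·131555 + -1·47109 = 7979529
t_19 = 3·7979529 + -2·2860076 + 3·1025316 + 3·367459 + -1·131555 = 22265205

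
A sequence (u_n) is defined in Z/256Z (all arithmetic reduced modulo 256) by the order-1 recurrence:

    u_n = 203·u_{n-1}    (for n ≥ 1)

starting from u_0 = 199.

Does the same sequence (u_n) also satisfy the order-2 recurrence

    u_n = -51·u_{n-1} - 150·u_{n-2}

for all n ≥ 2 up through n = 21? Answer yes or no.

Terms u_0..u_21: 199, 205, 143, 101, 23, 61, 95, 85, 103, 173, 47, 69, 183, 29, 255, 53, 7, 141, 207, 37, 87, 253
n=2: candidate gives 143, actual u_2 = 143 ✓
n=3: candidate gives 101, actual u_3 = 101 ✓
n=4: candidate gives 23, actual u_4 = 23 ✓
n=5: candidate gives 61, actual u_5 = 61 ✓
n=6: candidate gives 95, actual u_6 = 95 ✓
n=7: candidate gives 85, actual u_7 = 85 ✓
n=8: candidate gives 103, actual u_8 = 103 ✓
n=9: candidate gives 173, actual u_9 = 173 ✓
n=10: candidate gives 47, actual u_10 = 47 ✓
n=11: candidate gives 69, actual u_11 = 69 ✓
n=12: candidate gives 183, actual u_12 = 183 ✓
n=13: candidate gives 29, actual u_13 = 29 ✓
n=14: candidate gives 255, actual u_14 = 255 ✓
n=15: candidate gives 53, actual u_15 = 53 ✓
n=16: candidate gives 7, actual u_16 = 7 ✓
n=17: candidate gives 141, actual u_17 = 141 ✓
n=18: candidate gives 207, actual u_18 = 207 ✓
n=19: candidate gives 37, actual u_19 = 37 ✓
n=20: candidate gives 87, actual u_20 = 87 ✓
n=21: candidate gives 253, actual u_21 = 253 ✓

yes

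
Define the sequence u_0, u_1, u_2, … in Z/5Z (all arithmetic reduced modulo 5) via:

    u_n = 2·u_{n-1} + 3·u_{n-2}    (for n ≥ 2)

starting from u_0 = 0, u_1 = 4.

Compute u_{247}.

u_2 = 2·4 + 3·0 = 3
u_3 = 2·3 + 3·4 = 3
u_4 = 2·3 + 3·3 = 0
u_5 = 2·0 + 3·3 = 4
(u_4, u_5) = (0, 4) = (u_0, u_1), so the sequence has period 4.
247 ≡ 3 (mod 4), hence u_247 = u_3 = 3.

3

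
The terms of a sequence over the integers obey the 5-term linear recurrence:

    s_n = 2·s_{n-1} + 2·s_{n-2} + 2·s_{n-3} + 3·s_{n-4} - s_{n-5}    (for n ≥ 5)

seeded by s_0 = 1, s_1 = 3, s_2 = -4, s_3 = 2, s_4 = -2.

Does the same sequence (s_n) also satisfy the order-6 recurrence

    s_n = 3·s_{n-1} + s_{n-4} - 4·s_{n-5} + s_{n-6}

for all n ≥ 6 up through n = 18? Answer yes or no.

yes

Terms s_0..s_18: 1, 3, -4, 2, -2, 0, -15, -24, -86, -248, -761, -2247, -6746, -20166, -60353, -180510, -540049, -1615576, -4833163
n=6: candidate gives -15, actual s_6 = -15 ✓
n=7: candidate gives -24, actual s_7 = -24 ✓
n=8: candidate gives -86, actual s_8 = -86 ✓
n=9: candidate gives -248, actual s_9 = -248 ✓
n=10: candidate gives -761, actual s_10 = -761 ✓
n=11: candidate gives -2247, actual s_11 = -2247 ✓
n=12: candidate gives -6746, actual s_12 = -6746 ✓
n=13: candidate gives -20166, actual s_13 = -20166 ✓
n=14: candidate gives -60353, actual s_14 = -60353 ✓
n=15: candidate gives -180510, actual s_15 = -180510 ✓
n=16: candidate gives -540049, actual s_16 = -540049 ✓
n=17: candidate gives -1615576, actual s_17 = -1615576 ✓
n=18: candidate gives -4833163, actual s_18 = -4833163 ✓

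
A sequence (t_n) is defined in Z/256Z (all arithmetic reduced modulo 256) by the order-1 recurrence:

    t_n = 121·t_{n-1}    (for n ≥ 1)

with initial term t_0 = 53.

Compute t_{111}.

29

t_1 = 121·53 = 13
t_2 = 121·13 = 37
t_3 = 121·37 = 125
t_4 = 121·125 = 21
t_5 = 121·21 = 237
t_6 = 121·237 = 5
t_7 = 121·5 = 93
t_8 = 121·93 = 245
t_9 = 121·245 = 205
t_10 = 121·205 = 229
t_11 = 121·229 = 61
t_12 = 121·61 = 213
t_13 = 121·213 = 173
t_14 = 121·173 = 197
t_15 = 121·197 = 29
t_16 = 121·29 = 181
t_17 = 121·181 = 141
t_18 = 121·141 = 165
t_19 = 121·165 = 253
t_20 = 121·253 = 149
t_21 = 121·149 = 109
t_22 = 121·109 = 133
t_23 = 121·133 = 221
t_24 = 121·221 = 117
t_25 = 121·117 = 77
t_26 = 121·77 = 101
t_27 = 121·101 = 189
t_28 = 121·189 = 85
t_29 = 121·85 = 45
t_30 = 121·45 = 69
t_31 = 121·69 = 157
t_32 = 121·157 = 53
(t_32) = (53) = (t_0), so the sequence has period 32.
111 ≡ 15 (mod 32), hence t_111 = t_15 = 29.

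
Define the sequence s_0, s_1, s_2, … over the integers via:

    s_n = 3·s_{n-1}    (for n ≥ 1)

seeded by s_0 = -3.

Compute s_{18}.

s_1 = 3·-3 = -9
s_2 = 3·-9 = -27
s_3 = 3·-27 = -81
s_4 = 3·-81 = -243
s_5 = 3·-243 = -729
s_6 = 3·-729 = -2187
s_7 = 3·-2187 = -6561
s_8 = 3·-6561 = -19683
s_9 = 3·-19683 = -59049
s_10 = 3·-59049 = -177147
s_11 = 3·-177147 = -531441
s_12 = 3·-531441 = -1594323
s_13 = 3·-1594323 = -4782969
s_14 = 3·-4782969 = -14348907
s_15 = 3·-14348907 = -43046721
s_16 = 3·-43046721 = -129140163
s_17 = 3·-129140163 = -387420489
s_18 = 3·-387420489 = -1162261467

-1162261467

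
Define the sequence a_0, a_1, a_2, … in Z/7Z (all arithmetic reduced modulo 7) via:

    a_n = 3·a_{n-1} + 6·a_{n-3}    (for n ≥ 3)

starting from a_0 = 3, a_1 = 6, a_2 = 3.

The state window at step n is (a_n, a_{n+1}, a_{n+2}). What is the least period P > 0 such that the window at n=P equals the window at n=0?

114

n=0: window = (3, 6, 3)
n=1: window = (6, 3, 6)
n=2: window = (3, 6, 5)
n=3: window = (6, 5, 5)
n=4: window = (5, 5, 2)
n=5: window = (5, 2, 1)
n=6: window = (2, 1, 5)
n=7: window = (1, 5, 6)
n=8: window = (5, 6, 3)
n=9: window = (6, 3, 4)
n=10: window = (3, 4, 6)
n=11: window = (4, 6, 1)
n=12: window = (6, 1, 6)
n=13: window = (1, 6, 5)
n=14: window = (6, 5, 0)
n=15: window = (5, 0, 1)
n=16: window = (0, 1, 5)
n=17: window = (1, 5, 1)
n=18: window = (5, 1, 2)
n=19: window = (1, 2, 1)
n=20: window = (2, 1, 2)
n=21: window = (1, 2, 4)
n=22: window = (2, 4, 4)
n=23: window = (4, 4, 3)
n=24: window = (4, 3, 5)
n=25: window = (3, 5, 4)
n=26: window = (5, 4, 2)
n=27: window = (4, 2, 1)
n=28: window = (2, 1, 6)
n=29: window = (1, 6, 2)
n=30: window = (6, 2, 5)
n=31: window = (2, 5, 2)
n=32: window = (5, 2, 4)
n=33: window = (2, 4, 0)
n=34: window = (4, 0, 5)
n=35: window = (0, 5, 4)
n=36: window = (5, 4, 5)
n=37: window = (4, 5, 3)
n=38: window = (5, 3, 5)
n=39: window = (3, 5, 3)
n=40: window = (5, 3, 6)
…
n=112: window = (3, 1, 3)
n=113: window = (1, 3, 6)
n=114: window = (3, 6, 3)
window at n=114 equals window at n=0 → period = 114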